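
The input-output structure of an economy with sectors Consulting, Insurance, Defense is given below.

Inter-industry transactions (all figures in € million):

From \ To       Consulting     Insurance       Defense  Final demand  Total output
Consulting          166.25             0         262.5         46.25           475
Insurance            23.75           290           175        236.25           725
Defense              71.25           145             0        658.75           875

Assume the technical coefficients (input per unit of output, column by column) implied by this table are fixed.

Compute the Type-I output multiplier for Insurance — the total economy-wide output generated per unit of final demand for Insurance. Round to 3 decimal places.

Technical coefficients a_ij = z_ij / X_j:
  a_11 = 166.25/475 = 0.35, a_21 = 23.75/475 = 0.05, a_31 = 71.25/475 = 0.15
  a_12 = 0/725 = 0.00, a_22 = 290/725 = 0.40, a_32 = 145/725 = 0.20
  a_13 = 262.5/875 = 0.30, a_23 = 175/875 = 0.20, a_33 = 0/875 = 0.00
I − A =
  [   0.65     0.00    -0.30]
  [  -0.05     0.60    -0.20]
  [  -0.15    -0.20     1.00]
Cofactors of I−A, C_ij = (−1)^(i+j)·(minor ij) (rows/columns in the sector order above):
  C_11 = (0.60)(1.00) − (-0.20)(-0.20) = 0.5600
  C_12 = −[(-0.05)(1.00) − (-0.20)(-0.15)] = 0.0800
  C_13 = (-0.05)(-0.20) − (0.60)(-0.15) = 0.1000
  C_21 = −[(0.00)(1.00) − (-0.30)(-0.20)] = 0.0600
  C_22 = (0.65)(1.00) − (-0.30)(-0.15) = 0.6050
  C_23 = −[(0.65)(-0.20) − (0.00)(-0.15)] = 0.1300
  C_31 = (0.00)(-0.20) − (-0.30)(0.60) = 0.1800
  C_32 = −[(0.65)(-0.20) − (-0.30)(-0.05)] = 0.1450
  C_33 = (0.65)(0.60) − (0.00)(-0.05) = 0.3900
det(I−A) = Σ_j (I−A)_1j·C_1j = (0.65)(0.5600) + (0.00)(0.0800) + (-0.30)(0.1000) = 0.3340
adj(I−A) = Cᵀ =
  [ 0.5600   0.0600   0.1800]
  [ 0.0800   0.6050   0.1450]
  [ 0.1000   0.1300   0.3900]
(I − A)⁻¹ = adj(I−A) / det(I−A) ≈
  [   1.6766     0.1796     0.5389]
  [   0.2395     1.8114     0.4341]
  [   0.2994     0.3892     1.1677]
The output multiplier for sector j is the column-j sum of the Leontief inverse (I − A)⁻¹ = adj(I−A) / det(I−A).
Column 2 of adj(I−A): (0.0600, 0.6050, 0.1300); det(I−A) = 0.3340.
m_2 = (0.0600 + 0.6050 + 0.1300) / 0.3340 = 0.795 / 0.3340 ≈ 2.380.

m_2 = 2.380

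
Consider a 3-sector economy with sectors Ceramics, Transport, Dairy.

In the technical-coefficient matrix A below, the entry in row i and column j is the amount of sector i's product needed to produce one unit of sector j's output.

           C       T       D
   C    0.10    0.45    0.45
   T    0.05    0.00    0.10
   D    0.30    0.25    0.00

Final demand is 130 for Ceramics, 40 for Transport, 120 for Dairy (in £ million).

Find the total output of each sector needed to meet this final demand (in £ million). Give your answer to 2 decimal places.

I − A =
  [   0.90    -0.45    -0.45]
  [  -0.05     1.00    -0.10]
  [  -0.30    -0.25     1.00]
Cofactors of I−A, C_ij = (−1)^(i+j)·(minor ij) (rows/columns in the sector order above):
  C_11 = (1.00)(1.00) − (-0.10)(-0.25) = 0.9750
  C_12 = −[(-0.05)(1.00) − (-0.10)(-0.30)] = 0.0800
  C_13 = (-0.05)(-0.25) − (1.00)(-0.30) = 0.3125
  C_21 = −[(-0.45)(1.00) − (-0.45)(-0.25)] = 0.5625
  C_22 = (0.90)(1.00) − (-0.45)(-0.30) = 0.7650
  C_23 = −[(0.90)(-0.25) − (-0.45)(-0.30)] = 0.3600
  C_31 = (-0.45)(-0.10) − (-0.45)(1.00) = 0.4950
  C_32 = −[(0.90)(-0.10) − (-0.45)(-0.05)] = 0.1125
  C_33 = (0.90)(1.00) − (-0.45)(-0.05) = 0.8775
det(I−A) = Σ_j (I−A)_1j·C_1j = (0.90)(0.9750) + (-0.45)(0.0800) + (-0.45)(0.3125) = 0.700875
adj(I−A) = Cᵀ =
  [ 0.9750   0.5625   0.4950]
  [ 0.0800   0.7650   0.1125]
  [ 0.3125   0.3600   0.8775]
(I − A)⁻¹ = adj(I−A) / det(I−A) ≈
  [   1.3911     0.8026     0.7063]
  [   0.1141     1.0915     0.1605]
  [   0.4459     0.5136     1.2520]
x = (I − A)⁻¹ d = adj(I−A)·d / det(I−A), with det(I−A) = 0.700875:
  x_C = (0.9750·130 + 0.5625·40 + 0.4950·120) / 0.700875 = 208.65 / 0.700875 ≈ 297.70
  x_T = (0.0800·130 + 0.7650·40 + 0.1125·120) / 0.700875 = 54.50 / 0.700875 ≈ 77.76
  x_D = (0.3125·130 + 0.3600·40 + 0.8775·120) / 0.700875 = 160.325 / 0.700875 ≈ 228.75

x_C = 297.70, x_T = 77.76, x_D = 228.75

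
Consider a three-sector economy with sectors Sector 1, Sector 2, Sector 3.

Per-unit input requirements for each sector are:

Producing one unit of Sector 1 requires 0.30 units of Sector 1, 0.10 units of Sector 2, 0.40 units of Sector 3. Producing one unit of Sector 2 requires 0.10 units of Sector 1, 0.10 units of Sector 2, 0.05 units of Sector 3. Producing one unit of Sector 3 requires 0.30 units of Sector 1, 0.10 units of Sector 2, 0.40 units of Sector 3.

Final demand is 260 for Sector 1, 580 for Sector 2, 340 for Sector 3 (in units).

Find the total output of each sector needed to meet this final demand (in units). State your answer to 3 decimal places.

x_1 = 1089.412, x_2 = 917.647, x_3 = 1369.412

I − A =
  [   0.70    -0.10    -0.30]
  [  -0.10     0.90    -0.10]
  [  -0.40    -0.05     0.60]
Cofactors of I−A, C_ij = (−1)^(i+j)·(minor ij) (rows/columns in the sector order above):
  C_11 = (0.90)(0.60) − (-0.10)(-0.05) = 0.5350
  C_12 = −[(-0.10)(0.60) − (-0.10)(-0.40)] = 0.1000
  C_13 = (-0.10)(-0.05) − (0.90)(-0.40) = 0.3650
  C_21 = −[(-0.10)(0.60) − (-0.30)(-0.05)] = 0.0750
  C_22 = (0.70)(0.60) − (-0.30)(-0.40) = 0.3000
  C_23 = −[(0.70)(-0.05) − (-0.10)(-0.40)] = 0.0750
  C_31 = (-0.10)(-0.10) − (-0.30)(0.90) = 0.2800
  C_32 = −[(0.70)(-0.10) − (-0.30)(-0.10)] = 0.1000
  C_33 = (0.70)(0.90) − (-0.10)(-0.10) = 0.6200
det(I−A) = Σ_j (I−A)_1j·C_1j = (0.70)(0.5350) + (-0.10)(0.1000) + (-0.30)(0.3650) = 0.2550
adj(I−A) = Cᵀ =
  [ 0.5350   0.0750   0.2800]
  [ 0.1000   0.3000   0.1000]
  [ 0.3650   0.0750   0.6200]
(I − A)⁻¹ = adj(I−A) / det(I−A) ≈
  [   2.0980     0.2941     1.0980]
  [   0.3922     1.1765     0.3922]
  [   1.4314     0.2941     2.4314]
x = (I − A)⁻¹ d = adj(I−A)·d / det(I−A), with det(I−A) = 0.2550:
  x_1 = (0.5350·260 + 0.0750·580 + 0.2800·340) / 0.2550 = 277.80 / 0.2550 ≈ 1089.412
  x_2 = (0.1000·260 + 0.3000·580 + 0.1000·340) / 0.2550 = 234.00 / 0.2550 ≈ 917.647
  x_3 = (0.3650·260 + 0.0750·580 + 0.6200·340) / 0.2550 = 349.20 / 0.2550 ≈ 1369.412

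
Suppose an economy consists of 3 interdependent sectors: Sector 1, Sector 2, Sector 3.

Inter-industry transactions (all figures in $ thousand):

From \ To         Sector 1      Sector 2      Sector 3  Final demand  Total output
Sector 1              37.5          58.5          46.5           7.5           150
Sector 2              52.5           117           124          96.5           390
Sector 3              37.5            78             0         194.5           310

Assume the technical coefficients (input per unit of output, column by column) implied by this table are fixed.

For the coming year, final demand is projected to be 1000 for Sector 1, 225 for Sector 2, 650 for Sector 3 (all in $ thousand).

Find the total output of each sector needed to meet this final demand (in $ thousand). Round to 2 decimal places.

x_1 = 2128.21, x_2 = 2326.92, x_3 = 1647.44

Technical coefficients a_ij = z_ij / X_j:
  a_11 = 37.5/150 = 0.25, a_21 = 52.5/150 = 0.35, a_31 = 37.5/150 = 0.25
  a_12 = 58.5/390 = 0.15, a_22 = 117/390 = 0.30, a_32 = 78/390 = 0.20
  a_13 = 46.5/310 = 0.15, a_23 = 124/310 = 0.40, a_33 = 0/310 = 0.00
I − A =
  [   0.75    -0.15    -0.15]
  [  -0.35     0.70    -0.40]
  [  -0.25    -0.20     1.00]
Cofactors of I−A, C_ij = (−1)^(i+j)·(minor ij) (rows/columns in the sector order above):
  C_11 = (0.70)(1.00) − (-0.40)(-0.20) = 0.6200
  C_12 = −[(-0.35)(1.00) − (-0.40)(-0.25)] = 0.4500
  C_13 = (-0.35)(-0.20) − (0.70)(-0.25) = 0.2450
  C_21 = −[(-0.15)(1.00) − (-0.15)(-0.20)] = 0.1800
  C_22 = (0.75)(1.00) − (-0.15)(-0.25) = 0.7125
  C_23 = −[(0.75)(-0.20) − (-0.15)(-0.25)] = 0.1875
  C_31 = (-0.15)(-0.40) − (-0.15)(0.70) = 0.1650
  C_32 = −[(0.75)(-0.40) − (-0.15)(-0.35)] = 0.3525
  C_33 = (0.75)(0.70) − (-0.15)(-0.35) = 0.4725
det(I−A) = Σ_j (I−A)_1j·C_1j = (0.75)(0.6200) + (-0.15)(0.4500) + (-0.15)(0.2450) = 0.36075
adj(I−A) = Cᵀ =
  [ 0.6200   0.1800   0.1650]
  [ 0.4500   0.7125   0.3525]
  [ 0.2450   0.1875   0.4725]
(I − A)⁻¹ = adj(I−A) / det(I−A) ≈
  [   1.7186     0.4990     0.4574]
  [   1.2474     1.9751     0.9771]
  [   0.6791     0.5198     1.3098]
x = (I − A)⁻¹ d = adj(I−A)·d / det(I−A), with det(I−A) = 0.36075:
  x_1 = (0.6200·1000 + 0.1800·225 + 0.1650·650) / 0.36075 = 767.75 / 0.36075 ≈ 2128.21
  x_2 = (0.4500·1000 + 0.7125·225 + 0.3525·650) / 0.36075 = 839.4375 / 0.36075 ≈ 2326.92
  x_3 = (0.2450·1000 + 0.1875·225 + 0.4725·650) / 0.36075 = 594.3125 / 0.36075 ≈ 1647.44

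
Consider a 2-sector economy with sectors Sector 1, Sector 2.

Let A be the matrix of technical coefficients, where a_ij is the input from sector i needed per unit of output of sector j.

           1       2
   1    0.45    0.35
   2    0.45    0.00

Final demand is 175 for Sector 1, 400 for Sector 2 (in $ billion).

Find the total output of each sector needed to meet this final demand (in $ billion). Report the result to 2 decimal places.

I − A =
  [   0.55    -0.35]
  [  -0.45     1.00]
det(I−A) = (0.55)(1.00) − (-0.35)(-0.45) = 0.3925
adj(I−A) = [[1.00, 0.35], [0.45, 0.55]]
(I − A)⁻¹ = adj(I−A) / det(I−A) ≈
  [   2.5478     0.8917]
  [   1.1465     1.4013]
x = (I − A)⁻¹ d = adj(I−A)·d / det(I−A), with det(I−A) = 0.3925:
  x_1 = (1.00·175 + 0.35·400) / 0.3925 = 315.00 / 0.3925 ≈ 802.55
  x_2 = (0.45·175 + 0.55·400) / 0.3925 = 298.75 / 0.3925 ≈ 761.15

x_1 = 802.55, x_2 = 761.15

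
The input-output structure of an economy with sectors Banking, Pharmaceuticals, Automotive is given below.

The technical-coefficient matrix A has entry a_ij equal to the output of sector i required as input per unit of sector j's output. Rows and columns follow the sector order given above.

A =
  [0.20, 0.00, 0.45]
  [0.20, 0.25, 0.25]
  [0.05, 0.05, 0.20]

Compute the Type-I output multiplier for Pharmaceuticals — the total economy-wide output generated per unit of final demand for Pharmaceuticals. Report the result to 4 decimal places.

I − A =
  [   0.80     0.00    -0.45]
  [  -0.20     0.75    -0.25]
  [  -0.05    -0.05     0.80]
Cofactors of I−A, C_ij = (−1)^(i+j)·(minor ij) (rows/columns in the sector order above):
  C_11 = (0.75)(0.80) − (-0.25)(-0.05) = 0.5875
  C_12 = −[(-0.20)(0.80) − (-0.25)(-0.05)] = 0.1725
  C_13 = (-0.20)(-0.05) − (0.75)(-0.05) = 0.0475
  C_21 = −[(0.00)(0.80) − (-0.45)(-0.05)] = 0.0225
  C_22 = (0.80)(0.80) − (-0.45)(-0.05) = 0.6175
  C_23 = −[(0.80)(-0.05) − (0.00)(-0.05)] = 0.0400
  C_31 = (0.00)(-0.25) − (-0.45)(0.75) = 0.3375
  C_32 = −[(0.80)(-0.25) − (-0.45)(-0.20)] = 0.2900
  C_33 = (0.80)(0.75) − (0.00)(-0.20) = 0.6000
det(I−A) = Σ_j (I−A)_1j·C_1j = (0.80)(0.5875) + (0.00)(0.1725) + (-0.45)(0.0475) = 0.448625
adj(I−A) = Cᵀ =
  [ 0.5875   0.0225   0.3375]
  [ 0.1725   0.6175   0.2900]
  [ 0.0475   0.0400   0.6000]
(I − A)⁻¹ = adj(I−A) / det(I−A) ≈
  [   1.30956     0.05015     0.75230]
  [   0.38451     1.37643     0.64642]
  [   0.10588     0.08916     1.33742]
The output multiplier for sector j is the column-j sum of the Leontief inverse (I − A)⁻¹ = adj(I−A) / det(I−A).
Column P of adj(I−A): (0.0225, 0.6175, 0.0400); det(I−A) = 0.448625.
m_P = (0.0225 + 0.6175 + 0.0400) / 0.448625 = 0.68 / 0.448625 ≈ 1.5157.

m_P = 1.5157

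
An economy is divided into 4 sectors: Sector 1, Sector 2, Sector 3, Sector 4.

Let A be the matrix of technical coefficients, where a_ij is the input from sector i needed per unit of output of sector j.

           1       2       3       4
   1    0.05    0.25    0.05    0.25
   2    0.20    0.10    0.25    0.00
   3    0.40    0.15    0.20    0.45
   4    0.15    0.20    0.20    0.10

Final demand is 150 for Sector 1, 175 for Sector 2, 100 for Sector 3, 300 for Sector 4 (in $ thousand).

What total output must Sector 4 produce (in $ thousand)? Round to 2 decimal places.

I − A =
  [   0.95    -0.25    -0.05    -0.25]
  [  -0.20     0.90    -0.25     0.00]
  [  -0.40    -0.15     0.80    -0.45]
  [  -0.15    -0.20    -0.20     0.90]
Compute the cofactors C_ij = (−1)^(i+j)·(3×3 minor ij) of I−A; the adjugate is their transpose:
adj(I−A) = Cᵀ =
  [ 0.510750   0.216250   0.154250   0.219000]
  [ 0.232875   0.527125   0.223375   0.176375]
  [ 0.429750   0.335000   0.680750   0.459750]
  [ 0.232375   0.227625   0.226625   0.563875]
det(I−A) = Σ_j (I−A)_1j·C_1j = (0.95)(0.510750) + (-0.25)(0.232875) + (-0.05)(0.429750) + (-0.25)(0.232375) = 0.3474125
(I − A)⁻¹ = adj(I−A) / det(I−A) ≈
  [   1.4702     0.6225     0.4440     0.6304]
  [   0.6703     1.5173     0.6430     0.5077]
  [   1.2370     0.9643     1.9595     1.3234]
  [   0.6689     0.6552     0.6523     1.6231]
x = (I − A)⁻¹ d = adj(I−A)·d / det(I−A), with det(I−A) = 0.3474125:
  x_1 = (0.510750·150 + 0.216250·175 + 0.154250·100 + 0.219000·300) / 0.3474125 = 195.58125 / 0.3474125 ≈ 562.97
  x_2 = (0.232875·150 + 0.527125·175 + 0.223375·100 + 0.176375·300) / 0.3474125 = 202.428125 / 0.3474125 ≈ 582.67
  x_3 = (0.429750·150 + 0.335000·175 + 0.680750·100 + 0.459750·300) / 0.3474125 = 329.0875 / 0.3474125 ≈ 947.25
  x_4 = (0.232375·150 + 0.227625·175 + 0.226625·100 + 0.563875·300) / 0.3474125 = 266.515625 / 0.3474125 ≈ 767.14

x_4 = 767.14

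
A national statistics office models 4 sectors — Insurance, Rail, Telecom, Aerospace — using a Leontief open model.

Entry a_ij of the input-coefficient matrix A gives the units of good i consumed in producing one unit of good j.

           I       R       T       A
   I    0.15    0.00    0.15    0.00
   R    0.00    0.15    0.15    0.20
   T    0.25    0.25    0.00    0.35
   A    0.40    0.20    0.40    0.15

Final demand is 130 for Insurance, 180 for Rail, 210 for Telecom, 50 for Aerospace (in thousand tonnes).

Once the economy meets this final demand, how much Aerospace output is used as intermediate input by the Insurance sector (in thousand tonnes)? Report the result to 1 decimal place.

z_AI = 102.1

I − A =
  [   0.85     0.00    -0.15     0.00]
  [   0.00     0.85    -0.15    -0.20]
  [  -0.25    -0.25     1.00    -0.35]
  [  -0.40    -0.20    -0.40     0.85]
Compute the cofactors C_ij = (−1)^(i+j)·(3×3 minor ij) of I−A; the adjugate is their transpose:
adj(I−A) = Cᵀ =
  [ 0.501125   0.042375   0.102375   0.052125]
  [ 0.152875   0.550625   0.188375   0.207125]
  [ 0.309625   0.240125   0.580125   0.295375]
  [ 0.417500   0.262500   0.365500   0.658750]
det(I−A) = Σ_j (I−A)_1j·C_1j = (0.85)(0.501125) + (0.00)(0.152875) + (-0.15)(0.309625) + (0.00)(0.417500) = 0.3795125
(I − A)⁻¹ = adj(I−A) / det(I−A) ≈
  [   1.3204     0.1117     0.2698     0.1373]
  [   0.4028     1.4509     0.4964     0.5458]
  [   0.8158     0.6327     1.5286     0.7783]
  [   1.1001     0.6917     0.9631     1.7358]
First solve x = (I − A)⁻¹ d = adj(I−A)·d / det(I−A); in particular x_I = (0.501125·130 + 0.042375·180 + 0.102375·210 + 0.052125·50) / 0.3795125 = 96.87875 / 0.3795125 ≈ 255.272.
Intermediate flow from A to I: z_AI = a_AI · x_I = 0.40 × 96.87875 / 0.3795125 = 38.7515 / 0.3795125 ≈ 102.1.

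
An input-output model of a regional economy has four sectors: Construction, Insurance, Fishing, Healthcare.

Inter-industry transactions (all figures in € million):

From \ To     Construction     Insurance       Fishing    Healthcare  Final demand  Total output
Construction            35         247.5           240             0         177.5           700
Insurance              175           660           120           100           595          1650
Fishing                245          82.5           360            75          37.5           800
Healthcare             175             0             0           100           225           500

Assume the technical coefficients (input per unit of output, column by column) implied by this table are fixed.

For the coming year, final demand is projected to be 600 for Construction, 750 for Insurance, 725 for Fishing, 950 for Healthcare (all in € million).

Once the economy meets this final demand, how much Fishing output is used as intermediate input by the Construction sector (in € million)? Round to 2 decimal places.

z_31 = 846.03

Technical coefficients a_ij = z_ij / X_j:
  a_11 = 35/700 = 0.05, a_21 = 175/700 = 0.25, a_31 = 245/700 = 0.35, a_41 = 175/700 = 0.25
  a_12 = 247.5/1650 = 0.15, a_22 = 660/1650 = 0.40, a_32 = 82.5/1650 = 0.05, a_42 = 0/1650 = 0.00
  a_13 = 240/800 = 0.30, a_23 = 120/800 = 0.15, a_33 = 360/800 = 0.45, a_43 = 0/800 = 0.00
  a_14 = 0/500 = 0.00, a_24 = 100/500 = 0.20, a_34 = 75/500 = 0.15, a_44 = 100/500 = 0.20
I − A =
  [   0.95    -0.15    -0.30     0.00]
  [  -0.25     0.60    -0.15    -0.20]
  [  -0.35    -0.05     0.55    -0.15]
  [  -0.25     0.00     0.00     0.80]
Compute the cofactors C_ij = (−1)^(i+j)·(3×3 minor ij) of I−A; the adjugate is their transpose:
adj(I−A) = Cᵀ =
  [ 0.258000   0.078000   0.162000   0.049875]
  [ 0.185125   0.322750   0.189000   0.116125]
  [ 0.203000   0.085625   0.418500   0.099875]
  [ 0.080625   0.024375   0.050625   0.211125]
det(I−A) = Σ_j (I−A)_1j·C_1j = (0.95)(0.258000) + (-0.15)(0.185125) + (-0.30)(0.203000) + (0.00)(0.080625) = 0.15643125
(I − A)⁻¹ = adj(I−A) / det(I−A) ≈
  [   1.6493     0.4986     1.0356     0.3188]
  [   1.1834     2.0632     1.2082     0.7423]
  [   1.2977     0.5474     2.6753     0.6385]
  [   0.5154     0.1558     0.3236     1.3496]
First solve x = (I − A)⁻¹ d = adj(I−A)·d / det(I−A); in particular x_1 = (0.258000·600 + 0.078000·750 + 0.162000·725 + 0.049875·950) / 0.15643125 = 378.13125 / 0.15643125 ≈ 2417.2360.
Intermediate flow from 3 to 1: z_31 = a_31 · x_1 = 0.35 × 378.13125 / 0.15643125 = 132.3459375 / 0.15643125 ≈ 846.03.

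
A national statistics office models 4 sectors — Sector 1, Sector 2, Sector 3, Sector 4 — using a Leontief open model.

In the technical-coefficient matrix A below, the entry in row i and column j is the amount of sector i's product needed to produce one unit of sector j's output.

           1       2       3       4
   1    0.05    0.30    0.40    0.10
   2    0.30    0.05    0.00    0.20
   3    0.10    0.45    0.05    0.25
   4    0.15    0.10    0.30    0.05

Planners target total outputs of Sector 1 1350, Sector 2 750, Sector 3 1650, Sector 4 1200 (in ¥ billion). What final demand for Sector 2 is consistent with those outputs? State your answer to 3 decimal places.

d_2 = 67.500

I − A =
  [   0.95    -0.30    -0.40    -0.10]
  [  -0.30     0.95     0.00    -0.20]
  [  -0.10    -0.45     0.95    -0.25]
  [  -0.15    -0.10    -0.30     0.95]
d = (I − A) x:
  d_1 = (+0.95)·1350 + (-0.30)·750 + (-0.40)·1650 + (-0.10)·1200 = 277.500
  d_2 = (-0.30)·1350 + (+0.95)·750 + (+0.00)·1650 + (-0.20)·1200 = 67.500
  d_3 = (-0.10)·1350 + (-0.45)·750 + (+0.95)·1650 + (-0.25)·1200 = 795.000
  d_4 = (-0.15)·1350 + (-0.10)·750 + (-0.30)·1650 + (+0.95)·1200 = 367.500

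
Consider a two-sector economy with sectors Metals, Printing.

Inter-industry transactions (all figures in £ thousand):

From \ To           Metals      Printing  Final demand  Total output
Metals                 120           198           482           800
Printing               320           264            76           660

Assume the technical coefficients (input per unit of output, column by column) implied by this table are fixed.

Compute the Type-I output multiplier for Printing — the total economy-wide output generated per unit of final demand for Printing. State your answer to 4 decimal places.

Technical coefficients a_ij = z_ij / X_j:
  a_11 = 120/800 = 0.15, a_21 = 320/800 = 0.40
  a_12 = 198/660 = 0.30, a_22 = 264/660 = 0.40
I − A =
  [   0.85    -0.30]
  [  -0.40     0.60]
det(I−A) = (0.85)(0.60) − (-0.30)(-0.40) = 0.3900
adj(I−A) = [[0.60, 0.30], [0.40, 0.85]]
(I − A)⁻¹ = adj(I−A) / det(I−A) ≈
  [   1.53846     0.76923]
  [   1.02564     2.17949]
The output multiplier for sector j is the column-j sum of the Leontief inverse (I − A)⁻¹ = adj(I−A) / det(I−A).
Column 2 of adj(I−A): (0.30, 0.85); det(I−A) = 0.3900.
m_2 = (0.30 + 0.85) / 0.3900 = 1.15 / 0.3900 ≈ 2.9487.

m_2 = 2.9487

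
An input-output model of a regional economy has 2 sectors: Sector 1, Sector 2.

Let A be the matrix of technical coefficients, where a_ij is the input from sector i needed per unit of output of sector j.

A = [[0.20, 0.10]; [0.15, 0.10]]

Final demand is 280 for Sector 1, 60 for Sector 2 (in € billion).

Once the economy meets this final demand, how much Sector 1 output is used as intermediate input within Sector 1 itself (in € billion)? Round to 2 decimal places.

z_11 = 73.19

I − A =
  [   0.80    -0.10]
  [  -0.15     0.90]
det(I−A) = (0.80)(0.90) − (-0.10)(-0.15) = 0.7050
adj(I−A) = [[0.90, 0.10], [0.15, 0.80]]
(I − A)⁻¹ = adj(I−A) / det(I−A) ≈
  [   1.2766     0.1418]
  [   0.2128     1.1348]
First solve x = (I − A)⁻¹ d = adj(I−A)·d / det(I−A); in particular x_1 = (0.90·280 + 0.10·60) / 0.7050 = 258.00 / 0.7050 ≈ 365.9574.
Intermediate flow from 1 to 1: z_11 = a_11 · x_1 = 0.20 × 258.00 / 0.7050 = 51.60 / 0.7050 ≈ 73.19.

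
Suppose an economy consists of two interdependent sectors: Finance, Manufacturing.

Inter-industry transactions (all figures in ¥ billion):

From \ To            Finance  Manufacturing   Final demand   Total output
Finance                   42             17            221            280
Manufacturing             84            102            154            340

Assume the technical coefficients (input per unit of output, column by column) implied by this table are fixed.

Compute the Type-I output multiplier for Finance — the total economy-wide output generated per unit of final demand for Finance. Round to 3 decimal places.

Technical coefficients a_ij = z_ij / X_j:
  a_FF = 42/280 = 0.15, a_MF = 84/280 = 0.30
  a_FM = 17/340 = 0.05, a_MM = 102/340 = 0.30
I − A =
  [   0.85    -0.05]
  [  -0.30     0.70]
det(I−A) = (0.85)(0.70) − (-0.05)(-0.30) = 0.5800
adj(I−A) = [[0.70, 0.05], [0.30, 0.85]]
(I − A)⁻¹ = adj(I−A) / det(I−A) ≈
  [   1.2069     0.0862]
  [   0.5172     1.4655]
The output multiplier for sector j is the column-j sum of the Leontief inverse (I − A)⁻¹ = adj(I−A) / det(I−A).
Column F of adj(I−A): (0.70, 0.30); det(I−A) = 0.5800.
m_F = (0.70 + 0.30) / 0.5800 = 1.00 / 0.5800 ≈ 1.724.

m_F = 1.724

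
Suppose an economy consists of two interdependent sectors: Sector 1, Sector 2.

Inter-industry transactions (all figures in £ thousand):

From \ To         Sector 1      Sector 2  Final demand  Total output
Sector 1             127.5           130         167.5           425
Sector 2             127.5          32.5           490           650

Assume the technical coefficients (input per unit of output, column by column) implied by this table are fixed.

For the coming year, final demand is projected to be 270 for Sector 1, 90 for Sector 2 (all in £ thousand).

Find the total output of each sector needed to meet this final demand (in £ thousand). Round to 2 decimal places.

Technical coefficients a_ij = z_ij / X_j:
  a_11 = 127.5/425 = 0.30, a_21 = 127.5/425 = 0.30
  a_12 = 130/650 = 0.20, a_22 = 32.5/650 = 0.05
I − A =
  [   0.70    -0.20]
  [  -0.30     0.95]
det(I−A) = (0.70)(0.95) − (-0.20)(-0.30) = 0.6050
adj(I−A) = [[0.95, 0.20], [0.30, 0.70]]
(I − A)⁻¹ = adj(I−A) / det(I−A) ≈
  [   1.5702     0.3306]
  [   0.4959     1.1570]
x = (I − A)⁻¹ d = adj(I−A)·d / det(I−A), with det(I−A) = 0.6050:
  x_1 = (0.95·270 + 0.20·90) / 0.6050 = 274.50 / 0.6050 ≈ 453.72
  x_2 = (0.30·270 + 0.70·90) / 0.6050 = 144.00 / 0.6050 ≈ 238.02

x_1 = 453.72, x_2 = 238.02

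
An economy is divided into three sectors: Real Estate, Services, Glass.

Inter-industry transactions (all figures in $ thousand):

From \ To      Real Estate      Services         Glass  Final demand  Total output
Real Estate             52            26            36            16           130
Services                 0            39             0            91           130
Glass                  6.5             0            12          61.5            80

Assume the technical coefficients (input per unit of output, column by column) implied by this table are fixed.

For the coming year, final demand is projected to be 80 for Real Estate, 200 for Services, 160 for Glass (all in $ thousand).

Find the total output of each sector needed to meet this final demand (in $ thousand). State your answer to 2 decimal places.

x_R = 386.81, x_S = 285.71, x_G = 210.99

Technical coefficients a_ij = z_ij / X_j:
  a_RR = 52/130 = 0.40, a_SR = 0/130 = 0.00, a_GR = 6.5/130 = 0.05
  a_RS = 26/130 = 0.20, a_SS = 39/130 = 0.30, a_GS = 0/130 = 0.00
  a_RG = 36/80 = 0.45, a_SG = 0/80 = 0.00, a_GG = 12/80 = 0.15
I − A =
  [   0.60    -0.20    -0.45]
  [   0.00     0.70     0.00]
  [  -0.05     0.00     0.85]
Cofactors of I−A, C_ij = (−1)^(i+j)·(minor ij) (rows/columns in the sector order above):
  C_11 = (0.70)(0.85) − (0.00)(0.00) = 0.5950
  C_12 = −[(0.00)(0.85) − (0.00)(-0.05)] = 0.0000
  C_13 = (0.00)(0.00) − (0.70)(-0.05) = 0.0350
  C_21 = −[(-0.20)(0.85) − (-0.45)(0.00)] = 0.1700
  C_22 = (0.60)(0.85) − (-0.45)(-0.05) = 0.4875
  C_23 = −[(0.60)(0.00) − (-0.20)(-0.05)] = 0.0100
  C_31 = (-0.20)(0.00) − (-0.45)(0.70) = 0.3150
  C_32 = −[(0.60)(0.00) − (-0.45)(0.00)] = 0.0000
  C_33 = (0.60)(0.70) − (-0.20)(0.00) = 0.4200
det(I−A) = Σ_j (I−A)_1j·C_1j = (0.60)(0.5950) + (-0.20)(0.0000) + (-0.45)(0.0350) = 0.34125
adj(I−A) = Cᵀ =
  [ 0.5950   0.1700   0.3150]
  [ 0.0000   0.4875   0.0000]
  [ 0.0350   0.0100   0.4200]
(I − A)⁻¹ = adj(I−A) / det(I−A) ≈
  [   1.7436     0.4982     0.9231]
  [   0.0000     1.4286     0.0000]
  [   0.1026     0.0293     1.2308]
x = (I − A)⁻¹ d = adj(I−A)·d / det(I−A), with det(I−A) = 0.34125:
  x_R = (0.5950·80 + 0.1700·200 + 0.3150·160) / 0.34125 = 132.00 / 0.34125 ≈ 386.81
  x_S = (0.0000·80 + 0.4875·200 + 0.0000·160) / 0.34125 = 97.50 / 0.34125 ≈ 285.71
  x_G = (0.0350·80 + 0.0100·200 + 0.4200·160) / 0.34125 = 72.00 / 0.34125 ≈ 210.99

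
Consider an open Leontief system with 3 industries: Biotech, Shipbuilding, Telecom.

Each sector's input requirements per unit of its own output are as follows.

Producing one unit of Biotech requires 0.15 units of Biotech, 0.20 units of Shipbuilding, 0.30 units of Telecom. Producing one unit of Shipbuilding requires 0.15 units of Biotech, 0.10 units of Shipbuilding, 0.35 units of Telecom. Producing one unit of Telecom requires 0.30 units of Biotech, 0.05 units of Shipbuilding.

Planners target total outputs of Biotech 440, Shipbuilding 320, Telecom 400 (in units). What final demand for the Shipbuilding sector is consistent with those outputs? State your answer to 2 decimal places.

I − A =
  [   0.85    -0.15    -0.30]
  [  -0.20     0.90    -0.05]
  [  -0.30    -0.35     1.00]
d = (I − A) x:
  d_B = (+0.85)·440 + (-0.15)·320 + (-0.30)·400 = 206.00
  d_S = (-0.20)·440 + (+0.90)·320 + (-0.05)·400 = 180.00
  d_T = (-0.30)·440 + (-0.35)·320 + (+1.00)·400 = 156.00

d_S = 180.00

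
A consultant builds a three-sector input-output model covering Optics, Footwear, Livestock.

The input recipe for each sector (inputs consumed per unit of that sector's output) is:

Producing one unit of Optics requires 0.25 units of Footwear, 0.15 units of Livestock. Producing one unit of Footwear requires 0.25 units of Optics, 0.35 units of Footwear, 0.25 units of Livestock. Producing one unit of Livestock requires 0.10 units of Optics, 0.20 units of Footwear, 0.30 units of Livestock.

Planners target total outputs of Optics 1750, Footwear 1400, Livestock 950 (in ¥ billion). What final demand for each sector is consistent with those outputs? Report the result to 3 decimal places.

I − A =
  [   1.00    -0.25    -0.10]
  [  -0.25     0.65    -0.20]
  [  -0.15    -0.25     0.70]
d = (I − A) x:
  d_O = (+1.00)·1750 + (-0.25)·1400 + (-0.10)·950 = 1305.000
  d_F = (-0.25)·1750 + (+0.65)·1400 + (-0.20)·950 = 282.500
  d_L = (-0.15)·1750 + (-0.25)·1400 + (+0.70)·950 = 52.500

d_O = 1305.000, d_F = 282.500, d_L = 52.500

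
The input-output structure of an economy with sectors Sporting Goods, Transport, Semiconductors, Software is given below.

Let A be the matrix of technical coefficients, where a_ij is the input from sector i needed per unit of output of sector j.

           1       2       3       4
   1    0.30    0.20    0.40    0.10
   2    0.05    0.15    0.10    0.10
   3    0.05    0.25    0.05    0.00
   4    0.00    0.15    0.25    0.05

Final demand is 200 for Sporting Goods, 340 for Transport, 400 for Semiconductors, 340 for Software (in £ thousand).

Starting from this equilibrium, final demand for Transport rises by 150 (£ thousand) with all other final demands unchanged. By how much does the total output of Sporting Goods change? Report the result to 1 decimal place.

Δx_1 = 93.9

I − A =
  [   0.70    -0.20    -0.40    -0.10]
  [  -0.05     0.85    -0.10    -0.10]
  [  -0.05    -0.25     0.95     0.00]
  [   0.00    -0.15    -0.25     0.95]
Compute the cofactors C_ij = (−1)^(i+j)·(3×3 minor ij) of I−A; the adjugate is their transpose:
adj(I−A) = Cᵀ =
  [ 0.722875   0.296000   0.363750   0.107250]
  [ 0.051125   0.611500   0.104250   0.069750]
  [ 0.051500   0.176500   0.544500   0.024000]
  [ 0.021625   0.143000   0.159750   0.515250]
det(I−A) = Σ_j (I−A)_1j·C_1j = (0.70)(0.722875) + (-0.20)(0.051125) + (-0.40)(0.051500) + (-0.10)(0.021625) = 0.473025
(I − A)⁻¹ = adj(I−A) / det(I−A) ≈
  [   1.5282     0.6258     0.7690     0.2267]
  [   0.1081     1.2927     0.2204     0.1475]
  [   0.1089     0.3731     1.1511     0.0507]
  [   0.0457     0.3023     0.3377     1.0893]
Δx = (I − A)⁻¹ Δd with Δd having +150 in the Transport component and 0 elsewhere.
So Δx_1 = L_12 · (+150), where L_12 = adj(I−A)_12 / det(I−A) = 0.296000 / 0.473025.
Δx_1 = 0.296000 × (+150) / 0.473025 = 44.40 / 0.473025 ≈ 93.9.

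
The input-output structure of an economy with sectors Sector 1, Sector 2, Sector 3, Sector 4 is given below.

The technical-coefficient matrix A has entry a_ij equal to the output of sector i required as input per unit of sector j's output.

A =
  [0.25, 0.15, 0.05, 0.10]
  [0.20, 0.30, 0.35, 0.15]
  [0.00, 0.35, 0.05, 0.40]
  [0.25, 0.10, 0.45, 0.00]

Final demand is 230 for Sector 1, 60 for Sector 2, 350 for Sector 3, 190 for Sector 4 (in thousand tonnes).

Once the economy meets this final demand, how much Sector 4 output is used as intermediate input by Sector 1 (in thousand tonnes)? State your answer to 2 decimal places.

z_41 = 189.05

I − A =
  [   0.75    -0.15    -0.05    -0.10]
  [  -0.20     0.70    -0.35    -0.15]
  [   0.00    -0.35     0.95    -0.40]
  [  -0.25    -0.10    -0.45     1.00]
Compute the cofactors C_ij = (−1)^(i+j)·(3×3 minor ij) of I−A; the adjugate is their transpose:
adj(I−A) = Cᵀ =
  [ 0.364625   0.160250   0.131875   0.113250]
  [ 0.224625   0.548750   0.325250   0.234875]
  [ 0.161125   0.298750   0.458625   0.244375]
  [ 0.186125   0.229375   0.271875   0.374875]
det(I−A) = Σ_j (I−A)_1j·C_1j = (0.75)(0.364625) + (-0.15)(0.224625) + (-0.05)(0.161125) + (-0.10)(0.186125) = 0.21310625
(I − A)⁻¹ = adj(I−A) / det(I−A) ≈
  [   1.7110     0.7520     0.6188     0.5314]
  [   1.0541     2.5750     1.5262     1.1021]
  [   0.7561     1.4019     2.1521     1.1467]
  [   0.8734     1.0763     1.2758     1.7591]
First solve x = (I − A)⁻¹ d = adj(I−A)·d / det(I−A); in particular x_1 = (0.364625·230 + 0.160250·60 + 0.131875·350 + 0.113250·190) / 0.21310625 = 161.1525 / 0.21310625 ≈ 756.2073.
Intermediate flow from 4 to 1: z_41 = a_41 · x_1 = 0.25 × 161.1525 / 0.21310625 = 40.288125 / 0.21310625 ≈ 189.05.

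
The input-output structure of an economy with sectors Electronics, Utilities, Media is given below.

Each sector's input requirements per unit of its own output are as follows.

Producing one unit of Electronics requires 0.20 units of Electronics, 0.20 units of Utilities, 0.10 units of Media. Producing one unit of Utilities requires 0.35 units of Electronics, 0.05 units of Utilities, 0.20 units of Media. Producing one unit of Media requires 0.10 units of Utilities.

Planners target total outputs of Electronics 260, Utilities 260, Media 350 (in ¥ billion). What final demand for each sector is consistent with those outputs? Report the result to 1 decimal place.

d_1 = 117.0, d_2 = 160.0, d_3 = 272.0

I − A =
  [   0.80    -0.35     0.00]
  [  -0.20     0.95    -0.10]
  [  -0.10    -0.20     1.00]
d = (I − A) x:
  d_1 = (+0.80)·260 + (-0.35)·260 + (+0.00)·350 = 117.0
  d_2 = (-0.20)·260 + (+0.95)·260 + (-0.10)·350 = 160.0
  d_3 = (-0.10)·260 + (-0.20)·260 + (+1.00)·350 = 272.0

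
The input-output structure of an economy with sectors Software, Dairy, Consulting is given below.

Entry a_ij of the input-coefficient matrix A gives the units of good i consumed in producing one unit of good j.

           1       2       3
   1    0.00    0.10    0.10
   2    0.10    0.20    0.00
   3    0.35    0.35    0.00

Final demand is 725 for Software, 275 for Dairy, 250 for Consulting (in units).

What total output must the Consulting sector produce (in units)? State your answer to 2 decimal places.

x_3 = 701.05

I − A =
  [   1.00    -0.10    -0.10]
  [  -0.10     0.80     0.00]
  [  -0.35    -0.35     1.00]
Cofactors of I−A, C_ij = (−1)^(i+j)·(minor ij) (rows/columns in the sector order above):
  C_11 = (0.80)(1.00) − (0.00)(-0.35) = 0.8000
  C_12 = −[(-0.10)(1.00) − (0.00)(-0.35)] = 0.1000
  C_13 = (-0.10)(-0.35) − (0.80)(-0.35) = 0.3150
  C_21 = −[(-0.10)(1.00) − (-0.10)(-0.35)] = 0.1350
  C_22 = (1.00)(1.00) − (-0.10)(-0.35) = 0.9650
  C_23 = −[(1.00)(-0.35) − (-0.10)(-0.35)] = 0.3850
  C_31 = (-0.10)(0.00) − (-0.10)(0.80) = 0.0800
  C_32 = −[(1.00)(0.00) − (-0.10)(-0.10)] = 0.0100
  C_33 = (1.00)(0.80) − (-0.10)(-0.10) = 0.7900
det(I−A) = Σ_j (I−A)_1j·C_1j = (1.00)(0.8000) + (-0.10)(0.1000) + (-0.10)(0.3150) = 0.7585
adj(I−A) = Cᵀ =
  [ 0.8000   0.1350   0.0800]
  [ 0.1000   0.9650   0.0100]
  [ 0.3150   0.3850   0.7900]
(I − A)⁻¹ = adj(I−A) / det(I−A) ≈
  [   1.0547     0.1780     0.1055]
  [   0.1318     1.2722     0.0132]
  [   0.4153     0.5076     1.0415]
x = (I − A)⁻¹ d = adj(I−A)·d / det(I−A), with det(I−A) = 0.7585:
  x_1 = (0.8000·725 + 0.1350·275 + 0.0800·250) / 0.7585 = 637.125 / 0.7585 ≈ 839.98
  x_2 = (0.1000·725 + 0.9650·275 + 0.0100·250) / 0.7585 = 340.375 / 0.7585 ≈ 448.75
  x_3 = (0.3150·725 + 0.3850·275 + 0.7900·250) / 0.7585 = 531.75 / 0.7585 ≈ 701.05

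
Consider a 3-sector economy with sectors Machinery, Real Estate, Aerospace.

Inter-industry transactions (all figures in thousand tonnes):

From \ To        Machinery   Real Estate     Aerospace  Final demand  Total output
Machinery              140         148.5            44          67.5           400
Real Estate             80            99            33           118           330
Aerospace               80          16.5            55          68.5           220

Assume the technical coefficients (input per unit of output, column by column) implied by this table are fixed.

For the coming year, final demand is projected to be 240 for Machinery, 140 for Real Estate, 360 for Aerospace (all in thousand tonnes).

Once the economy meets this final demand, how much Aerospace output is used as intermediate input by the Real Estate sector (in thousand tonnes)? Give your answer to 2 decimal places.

Technical coefficients a_ij = z_ij / X_j:
  a_MM = 140/400 = 0.35, a_RM = 80/400 = 0.20, a_AM = 80/400 = 0.20
  a_MR = 148.5/330 = 0.45, a_RR = 99/330 = 0.30, a_AR = 16.5/330 = 0.05
  a_MA = 44/220 = 0.20, a_RA = 33/220 = 0.15, a_AA = 55/220 = 0.25
I − A =
  [   0.65    -0.45    -0.20]
  [  -0.20     0.70    -0.15]
  [  -0.20    -0.05     0.75]
Cofactors of I−A, C_ij = (−1)^(i+j)·(minor ij) (rows/columns in the sector order above):
  C_11 = (0.70)(0.75) − (-0.15)(-0.05) = 0.5175
  C_12 = −[(-0.20)(0.75) − (-0.15)(-0.20)] = 0.1800
  C_13 = (-0.20)(-0.05) − (0.70)(-0.20) = 0.1500
  C_21 = −[(-0.45)(0.75) − (-0.20)(-0.05)] = 0.3475
  C_22 = (0.65)(0.75) − (-0.20)(-0.20) = 0.4475
  C_23 = −[(0.65)(-0.05) − (-0.45)(-0.20)] = 0.1225
  C_31 = (-0.45)(-0.15) − (-0.20)(0.70) = 0.2075
  C_32 = −[(0.65)(-0.15) − (-0.20)(-0.20)] = 0.1375
  C_33 = (0.65)(0.70) − (-0.45)(-0.20) = 0.3650
det(I−A) = Σ_j (I−A)_1j·C_1j = (0.65)(0.5175) + (-0.45)(0.1800) + (-0.20)(0.1500) = 0.225375
adj(I−A) = Cᵀ =
  [ 0.5175   0.3475   0.2075]
  [ 0.1800   0.4475   0.1375]
  [ 0.1500   0.1225   0.3650]
(I − A)⁻¹ = adj(I−A) / det(I−A) ≈
  [   2.2962     1.5419     0.9207]
  [   0.7987     1.9856     0.6101]
  [   0.6656     0.5435     1.6195]
First solve x = (I − A)⁻¹ d = adj(I−A)·d / det(I−A); in particular x_R = (0.1800·240 + 0.4475·140 + 0.1375·360) / 0.225375 = 155.35 / 0.225375 ≈ 689.2956.
Intermediate flow from A to R: z_AR = a_AR · x_R = 0.05 × 155.35 / 0.225375 = 7.7675 / 0.225375 ≈ 34.46.

z_AR = 34.46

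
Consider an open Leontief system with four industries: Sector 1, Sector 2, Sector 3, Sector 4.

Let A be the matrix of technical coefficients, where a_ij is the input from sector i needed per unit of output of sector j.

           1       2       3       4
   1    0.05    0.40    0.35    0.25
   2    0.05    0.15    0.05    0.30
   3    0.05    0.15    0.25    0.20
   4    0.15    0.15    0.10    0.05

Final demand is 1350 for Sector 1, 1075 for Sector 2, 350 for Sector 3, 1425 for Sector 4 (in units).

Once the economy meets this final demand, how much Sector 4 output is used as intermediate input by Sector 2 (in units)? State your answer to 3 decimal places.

z_42 = 387.165

I − A =
  [   0.95    -0.40    -0.35    -0.25]
  [  -0.05     0.85    -0.05    -0.30]
  [  -0.05    -0.15     0.75    -0.20]
  [  -0.15    -0.15    -0.10     0.95]
Compute the cofactors C_ij = (−1)^(i+j)·(3×3 minor ij) of I−A; the adjugate is their transpose:
adj(I−A) = Cᵀ =
  [ 0.541750   0.369250   0.321000   0.326750]
  [ 0.073750   0.601375   0.105375   0.231500]
  [ 0.079000   0.191125   0.653625   0.218750]
  [ 0.105500   0.173375   0.136125   0.565000]
det(I−A) = Σ_j (I−A)_1j·C_1j = (0.95)(0.541750) + (-0.40)(0.073750) + (-0.35)(0.079000) + (-0.25)(0.105500) = 0.4311375
(I − A)⁻¹ = adj(I−A) / det(I−A) ≈
  [   1.2566     0.8565     0.7445     0.7579]
  [   0.1711     1.3949     0.2444     0.5370]
  [   0.1832     0.4433     1.5160     0.5074]
  [   0.2447     0.4021     0.3157     1.3105]
First solve x = (I − A)⁻¹ d = adj(I−A)·d / det(I−A); in particular x_2 = (0.073750·1350 + 0.601375·1075 + 0.105375·350 + 0.231500·1425) / 0.4311375 = 1112.809375 / 0.4311375 ≈ 2581.10087.
Intermediate flow from 4 to 2: z_42 = a_42 · x_2 = 0.15 × 1112.809375 / 0.4311375 = 166.92140625 / 0.4311375 ≈ 387.165.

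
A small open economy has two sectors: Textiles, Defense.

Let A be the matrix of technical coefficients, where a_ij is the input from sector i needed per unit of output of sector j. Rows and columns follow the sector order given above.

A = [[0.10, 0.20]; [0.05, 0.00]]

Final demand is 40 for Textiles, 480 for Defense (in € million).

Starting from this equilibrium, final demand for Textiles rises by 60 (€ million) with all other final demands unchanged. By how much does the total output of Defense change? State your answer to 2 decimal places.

Δx_D = 3.37

I − A =
  [   0.90    -0.20]
  [  -0.05     1.00]
det(I−A) = (0.90)(1.00) − (-0.20)(-0.05) = 0.8900
adj(I−A) = [[1.00, 0.20], [0.05, 0.90]]
(I − A)⁻¹ = adj(I−A) / det(I−A) ≈
  [   1.1236     0.2247]
  [   0.0562     1.0112]
Δx = (I − A)⁻¹ Δd with Δd having +60 in the Textiles component and 0 elsewhere.
So Δx_D = L_DT · (+60), where L_DT = adj(I−A)_DT / det(I−A) = 0.05 / 0.8900.
Δx_D = 0.05 × (+60) / 0.8900 = 3.00 / 0.8900 ≈ 3.37.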